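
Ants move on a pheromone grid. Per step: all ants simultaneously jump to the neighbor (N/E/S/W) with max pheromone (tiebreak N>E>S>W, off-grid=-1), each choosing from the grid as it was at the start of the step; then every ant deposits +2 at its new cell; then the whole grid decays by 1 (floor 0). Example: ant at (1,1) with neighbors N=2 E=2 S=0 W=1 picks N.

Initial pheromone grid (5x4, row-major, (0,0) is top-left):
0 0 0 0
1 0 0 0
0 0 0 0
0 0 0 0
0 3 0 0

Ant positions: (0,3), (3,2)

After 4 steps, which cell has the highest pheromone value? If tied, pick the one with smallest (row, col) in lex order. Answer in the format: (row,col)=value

Answer: (0,3)=3

Derivation:
Step 1: ant0:(0,3)->S->(1,3) | ant1:(3,2)->N->(2,2)
  grid max=2 at (4,1)
Step 2: ant0:(1,3)->N->(0,3) | ant1:(2,2)->N->(1,2)
  grid max=1 at (0,3)
Step 3: ant0:(0,3)->S->(1,3) | ant1:(1,2)->N->(0,2)
  grid max=1 at (0,2)
Step 4: ant0:(1,3)->N->(0,3) | ant1:(0,2)->E->(0,3)
  grid max=3 at (0,3)
Final grid:
  0 0 0 3
  0 0 0 0
  0 0 0 0
  0 0 0 0
  0 0 0 0
Max pheromone 3 at (0,3)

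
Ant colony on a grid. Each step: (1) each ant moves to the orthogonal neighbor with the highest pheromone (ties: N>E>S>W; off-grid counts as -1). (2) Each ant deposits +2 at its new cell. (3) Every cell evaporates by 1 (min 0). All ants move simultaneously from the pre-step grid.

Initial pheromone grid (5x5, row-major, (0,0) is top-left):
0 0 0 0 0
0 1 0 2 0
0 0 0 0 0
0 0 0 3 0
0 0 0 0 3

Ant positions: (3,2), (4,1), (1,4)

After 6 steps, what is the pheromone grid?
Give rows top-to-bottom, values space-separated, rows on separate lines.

After step 1: ants at (3,3),(3,1),(1,3)
  0 0 0 0 0
  0 0 0 3 0
  0 0 0 0 0
  0 1 0 4 0
  0 0 0 0 2
After step 2: ants at (2,3),(2,1),(0,3)
  0 0 0 1 0
  0 0 0 2 0
  0 1 0 1 0
  0 0 0 3 0
  0 0 0 0 1
After step 3: ants at (3,3),(1,1),(1,3)
  0 0 0 0 0
  0 1 0 3 0
  0 0 0 0 0
  0 0 0 4 0
  0 0 0 0 0
After step 4: ants at (2,3),(0,1),(0,3)
  0 1 0 1 0
  0 0 0 2 0
  0 0 0 1 0
  0 0 0 3 0
  0 0 0 0 0
After step 5: ants at (3,3),(0,2),(1,3)
  0 0 1 0 0
  0 0 0 3 0
  0 0 0 0 0
  0 0 0 4 0
  0 0 0 0 0
After step 6: ants at (2,3),(0,3),(0,3)
  0 0 0 3 0
  0 0 0 2 0
  0 0 0 1 0
  0 0 0 3 0
  0 0 0 0 0

0 0 0 3 0
0 0 0 2 0
0 0 0 1 0
0 0 0 3 0
0 0 0 0 0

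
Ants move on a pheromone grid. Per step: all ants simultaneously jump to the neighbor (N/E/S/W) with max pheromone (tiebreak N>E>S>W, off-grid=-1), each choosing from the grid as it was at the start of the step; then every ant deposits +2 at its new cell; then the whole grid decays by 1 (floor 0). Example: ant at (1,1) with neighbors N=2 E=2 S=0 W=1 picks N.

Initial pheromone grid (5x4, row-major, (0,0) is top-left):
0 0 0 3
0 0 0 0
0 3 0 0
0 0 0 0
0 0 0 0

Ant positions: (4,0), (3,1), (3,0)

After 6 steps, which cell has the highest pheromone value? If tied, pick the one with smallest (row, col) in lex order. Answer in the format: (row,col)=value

Step 1: ant0:(4,0)->N->(3,0) | ant1:(3,1)->N->(2,1) | ant2:(3,0)->N->(2,0)
  grid max=4 at (2,1)
Step 2: ant0:(3,0)->N->(2,0) | ant1:(2,1)->W->(2,0) | ant2:(2,0)->E->(2,1)
  grid max=5 at (2,1)
Step 3: ant0:(2,0)->E->(2,1) | ant1:(2,0)->E->(2,1) | ant2:(2,1)->W->(2,0)
  grid max=8 at (2,1)
Step 4: ant0:(2,1)->W->(2,0) | ant1:(2,1)->W->(2,0) | ant2:(2,0)->E->(2,1)
  grid max=9 at (2,1)
Step 5: ant0:(2,0)->E->(2,1) | ant1:(2,0)->E->(2,1) | ant2:(2,1)->W->(2,0)
  grid max=12 at (2,1)
Step 6: ant0:(2,1)->W->(2,0) | ant1:(2,1)->W->(2,0) | ant2:(2,0)->E->(2,1)
  grid max=13 at (2,1)
Final grid:
  0 0 0 0
  0 0 0 0
  12 13 0 0
  0 0 0 0
  0 0 0 0
Max pheromone 13 at (2,1)

Answer: (2,1)=13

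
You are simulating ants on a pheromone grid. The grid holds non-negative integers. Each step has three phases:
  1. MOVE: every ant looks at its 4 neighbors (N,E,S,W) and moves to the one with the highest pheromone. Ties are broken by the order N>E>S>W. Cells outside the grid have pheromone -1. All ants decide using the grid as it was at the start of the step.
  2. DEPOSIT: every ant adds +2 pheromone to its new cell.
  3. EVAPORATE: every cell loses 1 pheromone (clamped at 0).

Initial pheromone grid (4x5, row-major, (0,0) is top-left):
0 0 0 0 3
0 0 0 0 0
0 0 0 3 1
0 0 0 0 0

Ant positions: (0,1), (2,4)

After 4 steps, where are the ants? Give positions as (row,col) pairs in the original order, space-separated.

Step 1: ant0:(0,1)->E->(0,2) | ant1:(2,4)->W->(2,3)
  grid max=4 at (2,3)
Step 2: ant0:(0,2)->E->(0,3) | ant1:(2,3)->N->(1,3)
  grid max=3 at (2,3)
Step 3: ant0:(0,3)->E->(0,4) | ant1:(1,3)->S->(2,3)
  grid max=4 at (2,3)
Step 4: ant0:(0,4)->S->(1,4) | ant1:(2,3)->N->(1,3)
  grid max=3 at (2,3)

(1,4) (1,3)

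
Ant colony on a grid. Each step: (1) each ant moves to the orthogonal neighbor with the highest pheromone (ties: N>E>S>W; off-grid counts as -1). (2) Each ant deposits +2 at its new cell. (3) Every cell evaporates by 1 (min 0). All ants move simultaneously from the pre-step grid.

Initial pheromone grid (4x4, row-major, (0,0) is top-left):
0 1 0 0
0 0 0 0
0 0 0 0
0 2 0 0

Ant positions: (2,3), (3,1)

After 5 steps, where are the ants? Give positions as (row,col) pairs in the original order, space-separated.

Step 1: ant0:(2,3)->N->(1,3) | ant1:(3,1)->N->(2,1)
  grid max=1 at (1,3)
Step 2: ant0:(1,3)->N->(0,3) | ant1:(2,1)->S->(3,1)
  grid max=2 at (3,1)
Step 3: ant0:(0,3)->S->(1,3) | ant1:(3,1)->N->(2,1)
  grid max=1 at (1,3)
Step 4: ant0:(1,3)->N->(0,3) | ant1:(2,1)->S->(3,1)
  grid max=2 at (3,1)
Step 5: ant0:(0,3)->S->(1,3) | ant1:(3,1)->N->(2,1)
  grid max=1 at (1,3)

(1,3) (2,1)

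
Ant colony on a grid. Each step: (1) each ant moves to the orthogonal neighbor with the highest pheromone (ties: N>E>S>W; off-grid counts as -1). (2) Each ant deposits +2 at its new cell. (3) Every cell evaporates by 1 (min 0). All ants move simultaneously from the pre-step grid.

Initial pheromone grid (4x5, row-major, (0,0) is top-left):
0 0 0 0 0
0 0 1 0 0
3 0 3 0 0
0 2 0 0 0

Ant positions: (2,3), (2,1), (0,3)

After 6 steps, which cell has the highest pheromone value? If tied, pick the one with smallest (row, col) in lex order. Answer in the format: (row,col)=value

Step 1: ant0:(2,3)->W->(2,2) | ant1:(2,1)->E->(2,2) | ant2:(0,3)->E->(0,4)
  grid max=6 at (2,2)
Step 2: ant0:(2,2)->N->(1,2) | ant1:(2,2)->N->(1,2) | ant2:(0,4)->S->(1,4)
  grid max=5 at (2,2)
Step 3: ant0:(1,2)->S->(2,2) | ant1:(1,2)->S->(2,2) | ant2:(1,4)->N->(0,4)
  grid max=8 at (2,2)
Step 4: ant0:(2,2)->N->(1,2) | ant1:(2,2)->N->(1,2) | ant2:(0,4)->S->(1,4)
  grid max=7 at (2,2)
Step 5: ant0:(1,2)->S->(2,2) | ant1:(1,2)->S->(2,2) | ant2:(1,4)->N->(0,4)
  grid max=10 at (2,2)
Step 6: ant0:(2,2)->N->(1,2) | ant1:(2,2)->N->(1,2) | ant2:(0,4)->S->(1,4)
  grid max=9 at (2,2)
Final grid:
  0 0 0 0 0
  0 0 7 0 1
  0 0 9 0 0
  0 0 0 0 0
Max pheromone 9 at (2,2)

Answer: (2,2)=9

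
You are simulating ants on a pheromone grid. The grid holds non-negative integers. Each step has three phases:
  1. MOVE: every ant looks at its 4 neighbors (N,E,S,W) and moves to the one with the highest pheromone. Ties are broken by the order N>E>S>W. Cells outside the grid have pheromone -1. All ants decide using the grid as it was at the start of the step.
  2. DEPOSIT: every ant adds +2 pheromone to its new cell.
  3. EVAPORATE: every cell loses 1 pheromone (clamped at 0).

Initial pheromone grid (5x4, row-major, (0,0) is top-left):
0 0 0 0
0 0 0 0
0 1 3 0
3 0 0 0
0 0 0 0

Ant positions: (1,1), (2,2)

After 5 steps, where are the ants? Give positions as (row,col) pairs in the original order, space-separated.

Step 1: ant0:(1,1)->S->(2,1) | ant1:(2,2)->W->(2,1)
  grid max=4 at (2,1)
Step 2: ant0:(2,1)->E->(2,2) | ant1:(2,1)->E->(2,2)
  grid max=5 at (2,2)
Step 3: ant0:(2,2)->W->(2,1) | ant1:(2,2)->W->(2,1)
  grid max=6 at (2,1)
Step 4: ant0:(2,1)->E->(2,2) | ant1:(2,1)->E->(2,2)
  grid max=7 at (2,2)
Step 5: ant0:(2,2)->W->(2,1) | ant1:(2,2)->W->(2,1)
  grid max=8 at (2,1)

(2,1) (2,1)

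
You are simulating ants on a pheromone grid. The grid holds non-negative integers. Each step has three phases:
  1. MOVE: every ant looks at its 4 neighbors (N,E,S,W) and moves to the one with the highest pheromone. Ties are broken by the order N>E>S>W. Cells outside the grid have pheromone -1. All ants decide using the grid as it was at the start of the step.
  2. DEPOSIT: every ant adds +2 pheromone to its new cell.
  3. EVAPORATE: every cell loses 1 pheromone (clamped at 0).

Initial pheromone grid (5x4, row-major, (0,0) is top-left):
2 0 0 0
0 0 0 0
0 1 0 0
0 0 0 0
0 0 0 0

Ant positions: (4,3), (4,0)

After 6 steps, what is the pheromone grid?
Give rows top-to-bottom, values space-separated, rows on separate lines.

After step 1: ants at (3,3),(3,0)
  1 0 0 0
  0 0 0 0
  0 0 0 0
  1 0 0 1
  0 0 0 0
After step 2: ants at (2,3),(2,0)
  0 0 0 0
  0 0 0 0
  1 0 0 1
  0 0 0 0
  0 0 0 0
After step 3: ants at (1,3),(1,0)
  0 0 0 0
  1 0 0 1
  0 0 0 0
  0 0 0 0
  0 0 0 0
After step 4: ants at (0,3),(0,0)
  1 0 0 1
  0 0 0 0
  0 0 0 0
  0 0 0 0
  0 0 0 0
After step 5: ants at (1,3),(0,1)
  0 1 0 0
  0 0 0 1
  0 0 0 0
  0 0 0 0
  0 0 0 0
After step 6: ants at (0,3),(0,2)
  0 0 1 1
  0 0 0 0
  0 0 0 0
  0 0 0 0
  0 0 0 0

0 0 1 1
0 0 0 0
0 0 0 0
0 0 0 0
0 0 0 0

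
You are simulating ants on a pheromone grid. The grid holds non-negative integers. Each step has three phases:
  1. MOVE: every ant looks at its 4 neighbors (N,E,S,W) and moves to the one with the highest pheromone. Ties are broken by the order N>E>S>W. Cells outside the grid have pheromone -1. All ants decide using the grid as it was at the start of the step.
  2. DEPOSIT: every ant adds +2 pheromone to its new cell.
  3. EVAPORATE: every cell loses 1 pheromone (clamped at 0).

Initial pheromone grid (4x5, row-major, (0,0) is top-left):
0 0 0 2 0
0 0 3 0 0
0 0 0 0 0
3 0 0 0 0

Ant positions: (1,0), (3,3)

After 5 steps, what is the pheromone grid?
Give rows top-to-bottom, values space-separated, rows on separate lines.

After step 1: ants at (0,0),(2,3)
  1 0 0 1 0
  0 0 2 0 0
  0 0 0 1 0
  2 0 0 0 0
After step 2: ants at (0,1),(1,3)
  0 1 0 0 0
  0 0 1 1 0
  0 0 0 0 0
  1 0 0 0 0
After step 3: ants at (0,2),(1,2)
  0 0 1 0 0
  0 0 2 0 0
  0 0 0 0 0
  0 0 0 0 0
After step 4: ants at (1,2),(0,2)
  0 0 2 0 0
  0 0 3 0 0
  0 0 0 0 0
  0 0 0 0 0
After step 5: ants at (0,2),(1,2)
  0 0 3 0 0
  0 0 4 0 0
  0 0 0 0 0
  0 0 0 0 0

0 0 3 0 0
0 0 4 0 0
0 0 0 0 0
0 0 0 0 0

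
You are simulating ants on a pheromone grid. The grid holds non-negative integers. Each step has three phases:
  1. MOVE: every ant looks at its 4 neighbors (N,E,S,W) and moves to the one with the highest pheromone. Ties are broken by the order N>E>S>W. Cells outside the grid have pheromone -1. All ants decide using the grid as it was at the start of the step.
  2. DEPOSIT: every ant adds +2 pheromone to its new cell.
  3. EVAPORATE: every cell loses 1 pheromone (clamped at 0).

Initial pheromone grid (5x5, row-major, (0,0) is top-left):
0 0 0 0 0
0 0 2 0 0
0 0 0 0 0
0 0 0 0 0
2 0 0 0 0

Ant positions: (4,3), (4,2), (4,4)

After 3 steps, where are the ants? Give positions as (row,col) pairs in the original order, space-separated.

Step 1: ant0:(4,3)->N->(3,3) | ant1:(4,2)->N->(3,2) | ant2:(4,4)->N->(3,4)
  grid max=1 at (1,2)
Step 2: ant0:(3,3)->E->(3,4) | ant1:(3,2)->E->(3,3) | ant2:(3,4)->W->(3,3)
  grid max=4 at (3,3)
Step 3: ant0:(3,4)->W->(3,3) | ant1:(3,3)->E->(3,4) | ant2:(3,3)->E->(3,4)
  grid max=5 at (3,3)

(3,3) (3,4) (3,4)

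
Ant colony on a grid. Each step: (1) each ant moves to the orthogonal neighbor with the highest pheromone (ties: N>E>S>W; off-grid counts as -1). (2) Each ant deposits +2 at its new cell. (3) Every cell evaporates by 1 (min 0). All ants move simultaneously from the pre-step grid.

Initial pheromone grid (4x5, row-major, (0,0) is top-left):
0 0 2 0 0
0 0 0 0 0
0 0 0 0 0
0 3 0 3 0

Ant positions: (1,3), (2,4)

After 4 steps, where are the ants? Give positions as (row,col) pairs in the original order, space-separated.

Step 1: ant0:(1,3)->N->(0,3) | ant1:(2,4)->N->(1,4)
  grid max=2 at (3,1)
Step 2: ant0:(0,3)->W->(0,2) | ant1:(1,4)->N->(0,4)
  grid max=2 at (0,2)
Step 3: ant0:(0,2)->E->(0,3) | ant1:(0,4)->S->(1,4)
  grid max=1 at (0,2)
Step 4: ant0:(0,3)->W->(0,2) | ant1:(1,4)->N->(0,4)
  grid max=2 at (0,2)

(0,2) (0,4)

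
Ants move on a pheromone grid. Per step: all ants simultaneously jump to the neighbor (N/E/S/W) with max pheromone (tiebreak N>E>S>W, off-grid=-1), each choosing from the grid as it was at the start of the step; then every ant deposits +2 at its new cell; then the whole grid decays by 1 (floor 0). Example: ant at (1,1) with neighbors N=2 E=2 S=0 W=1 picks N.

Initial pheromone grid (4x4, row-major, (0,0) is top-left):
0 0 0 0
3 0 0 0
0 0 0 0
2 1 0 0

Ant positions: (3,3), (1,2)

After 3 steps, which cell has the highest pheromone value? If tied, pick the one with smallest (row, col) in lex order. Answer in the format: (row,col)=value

Answer: (0,3)=2

Derivation:
Step 1: ant0:(3,3)->N->(2,3) | ant1:(1,2)->N->(0,2)
  grid max=2 at (1,0)
Step 2: ant0:(2,3)->N->(1,3) | ant1:(0,2)->E->(0,3)
  grid max=1 at (0,3)
Step 3: ant0:(1,3)->N->(0,3) | ant1:(0,3)->S->(1,3)
  grid max=2 at (0,3)
Final grid:
  0 0 0 2
  0 0 0 2
  0 0 0 0
  0 0 0 0
Max pheromone 2 at (0,3)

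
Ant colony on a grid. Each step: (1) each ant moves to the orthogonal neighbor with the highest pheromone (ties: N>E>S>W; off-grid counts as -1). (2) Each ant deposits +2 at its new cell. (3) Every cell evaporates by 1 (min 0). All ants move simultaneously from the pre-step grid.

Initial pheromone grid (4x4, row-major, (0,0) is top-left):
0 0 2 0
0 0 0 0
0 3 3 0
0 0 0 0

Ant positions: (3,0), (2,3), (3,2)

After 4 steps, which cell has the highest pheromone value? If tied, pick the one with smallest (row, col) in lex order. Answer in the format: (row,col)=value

Step 1: ant0:(3,0)->N->(2,0) | ant1:(2,3)->W->(2,2) | ant2:(3,2)->N->(2,2)
  grid max=6 at (2,2)
Step 2: ant0:(2,0)->E->(2,1) | ant1:(2,2)->W->(2,1) | ant2:(2,2)->W->(2,1)
  grid max=7 at (2,1)
Step 3: ant0:(2,1)->E->(2,2) | ant1:(2,1)->E->(2,2) | ant2:(2,1)->E->(2,2)
  grid max=10 at (2,2)
Step 4: ant0:(2,2)->W->(2,1) | ant1:(2,2)->W->(2,1) | ant2:(2,2)->W->(2,1)
  grid max=11 at (2,1)
Final grid:
  0 0 0 0
  0 0 0 0
  0 11 9 0
  0 0 0 0
Max pheromone 11 at (2,1)

Answer: (2,1)=11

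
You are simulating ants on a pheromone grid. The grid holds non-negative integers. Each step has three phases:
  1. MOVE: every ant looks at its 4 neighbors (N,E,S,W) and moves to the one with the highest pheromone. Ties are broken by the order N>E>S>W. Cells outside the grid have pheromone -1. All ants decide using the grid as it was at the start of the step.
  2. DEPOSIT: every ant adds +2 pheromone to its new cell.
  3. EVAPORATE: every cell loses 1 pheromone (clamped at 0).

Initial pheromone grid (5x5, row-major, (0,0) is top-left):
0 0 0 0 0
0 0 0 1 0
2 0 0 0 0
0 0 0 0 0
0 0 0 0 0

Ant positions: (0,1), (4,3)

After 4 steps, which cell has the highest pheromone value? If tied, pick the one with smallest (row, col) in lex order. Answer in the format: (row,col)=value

Answer: (0,3)=1

Derivation:
Step 1: ant0:(0,1)->E->(0,2) | ant1:(4,3)->N->(3,3)
  grid max=1 at (0,2)
Step 2: ant0:(0,2)->E->(0,3) | ant1:(3,3)->N->(2,3)
  grid max=1 at (0,3)
Step 3: ant0:(0,3)->E->(0,4) | ant1:(2,3)->N->(1,3)
  grid max=1 at (0,4)
Step 4: ant0:(0,4)->S->(1,4) | ant1:(1,3)->N->(0,3)
  grid max=1 at (0,3)
Final grid:
  0 0 0 1 0
  0 0 0 0 1
  0 0 0 0 0
  0 0 0 0 0
  0 0 0 0 0
Max pheromone 1 at (0,3)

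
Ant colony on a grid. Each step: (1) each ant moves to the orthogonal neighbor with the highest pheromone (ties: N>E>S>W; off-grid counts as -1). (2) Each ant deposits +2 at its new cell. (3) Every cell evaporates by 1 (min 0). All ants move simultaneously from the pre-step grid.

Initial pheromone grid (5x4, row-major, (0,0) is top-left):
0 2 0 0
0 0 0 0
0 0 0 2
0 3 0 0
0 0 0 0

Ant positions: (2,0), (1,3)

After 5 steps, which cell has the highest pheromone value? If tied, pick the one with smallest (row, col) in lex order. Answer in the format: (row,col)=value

Step 1: ant0:(2,0)->N->(1,0) | ant1:(1,3)->S->(2,3)
  grid max=3 at (2,3)
Step 2: ant0:(1,0)->N->(0,0) | ant1:(2,3)->N->(1,3)
  grid max=2 at (2,3)
Step 3: ant0:(0,0)->E->(0,1) | ant1:(1,3)->S->(2,3)
  grid max=3 at (2,3)
Step 4: ant0:(0,1)->E->(0,2) | ant1:(2,3)->N->(1,3)
  grid max=2 at (2,3)
Step 5: ant0:(0,2)->E->(0,3) | ant1:(1,3)->S->(2,3)
  grid max=3 at (2,3)
Final grid:
  0 0 0 1
  0 0 0 0
  0 0 0 3
  0 0 0 0
  0 0 0 0
Max pheromone 3 at (2,3)

Answer: (2,3)=3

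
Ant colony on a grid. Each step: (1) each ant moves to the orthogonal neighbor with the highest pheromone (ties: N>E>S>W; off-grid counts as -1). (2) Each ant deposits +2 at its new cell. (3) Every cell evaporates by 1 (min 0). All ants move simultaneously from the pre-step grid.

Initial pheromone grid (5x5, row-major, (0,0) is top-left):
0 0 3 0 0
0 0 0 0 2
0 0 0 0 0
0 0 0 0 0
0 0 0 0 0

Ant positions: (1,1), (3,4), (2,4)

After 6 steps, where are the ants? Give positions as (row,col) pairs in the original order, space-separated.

Step 1: ant0:(1,1)->N->(0,1) | ant1:(3,4)->N->(2,4) | ant2:(2,4)->N->(1,4)
  grid max=3 at (1,4)
Step 2: ant0:(0,1)->E->(0,2) | ant1:(2,4)->N->(1,4) | ant2:(1,4)->S->(2,4)
  grid max=4 at (1,4)
Step 3: ant0:(0,2)->E->(0,3) | ant1:(1,4)->S->(2,4) | ant2:(2,4)->N->(1,4)
  grid max=5 at (1,4)
Step 4: ant0:(0,3)->W->(0,2) | ant1:(2,4)->N->(1,4) | ant2:(1,4)->S->(2,4)
  grid max=6 at (1,4)
Step 5: ant0:(0,2)->E->(0,3) | ant1:(1,4)->S->(2,4) | ant2:(2,4)->N->(1,4)
  grid max=7 at (1,4)
Step 6: ant0:(0,3)->W->(0,2) | ant1:(2,4)->N->(1,4) | ant2:(1,4)->S->(2,4)
  grid max=8 at (1,4)

(0,2) (1,4) (2,4)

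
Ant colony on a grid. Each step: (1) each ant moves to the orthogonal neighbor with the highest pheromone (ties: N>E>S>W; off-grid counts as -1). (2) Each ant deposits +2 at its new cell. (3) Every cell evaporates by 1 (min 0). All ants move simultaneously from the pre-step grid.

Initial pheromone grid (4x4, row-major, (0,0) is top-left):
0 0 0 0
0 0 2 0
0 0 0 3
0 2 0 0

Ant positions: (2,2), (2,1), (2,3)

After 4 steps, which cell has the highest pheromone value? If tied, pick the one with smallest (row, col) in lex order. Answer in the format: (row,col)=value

Step 1: ant0:(2,2)->E->(2,3) | ant1:(2,1)->S->(3,1) | ant2:(2,3)->N->(1,3)
  grid max=4 at (2,3)
Step 2: ant0:(2,3)->N->(1,3) | ant1:(3,1)->N->(2,1) | ant2:(1,3)->S->(2,3)
  grid max=5 at (2,3)
Step 3: ant0:(1,3)->S->(2,3) | ant1:(2,1)->S->(3,1) | ant2:(2,3)->N->(1,3)
  grid max=6 at (2,3)
Step 4: ant0:(2,3)->N->(1,3) | ant1:(3,1)->N->(2,1) | ant2:(1,3)->S->(2,3)
  grid max=7 at (2,3)
Final grid:
  0 0 0 0
  0 0 0 4
  0 1 0 7
  0 2 0 0
Max pheromone 7 at (2,3)

Answer: (2,3)=7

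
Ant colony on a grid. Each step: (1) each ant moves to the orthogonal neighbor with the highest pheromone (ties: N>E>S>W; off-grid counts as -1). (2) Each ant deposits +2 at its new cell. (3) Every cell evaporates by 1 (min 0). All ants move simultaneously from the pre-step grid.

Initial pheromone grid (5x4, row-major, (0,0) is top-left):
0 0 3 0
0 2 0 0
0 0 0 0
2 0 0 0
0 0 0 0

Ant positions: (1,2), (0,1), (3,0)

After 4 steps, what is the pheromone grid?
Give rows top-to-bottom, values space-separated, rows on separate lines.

After step 1: ants at (0,2),(0,2),(2,0)
  0 0 6 0
  0 1 0 0
  1 0 0 0
  1 0 0 0
  0 0 0 0
After step 2: ants at (0,3),(0,3),(3,0)
  0 0 5 3
  0 0 0 0
  0 0 0 0
  2 0 0 0
  0 0 0 0
After step 3: ants at (0,2),(0,2),(2,0)
  0 0 8 2
  0 0 0 0
  1 0 0 0
  1 0 0 0
  0 0 0 0
After step 4: ants at (0,3),(0,3),(3,0)
  0 0 7 5
  0 0 0 0
  0 0 0 0
  2 0 0 0
  0 0 0 0

0 0 7 5
0 0 0 0
0 0 0 0
2 0 0 0
0 0 0 0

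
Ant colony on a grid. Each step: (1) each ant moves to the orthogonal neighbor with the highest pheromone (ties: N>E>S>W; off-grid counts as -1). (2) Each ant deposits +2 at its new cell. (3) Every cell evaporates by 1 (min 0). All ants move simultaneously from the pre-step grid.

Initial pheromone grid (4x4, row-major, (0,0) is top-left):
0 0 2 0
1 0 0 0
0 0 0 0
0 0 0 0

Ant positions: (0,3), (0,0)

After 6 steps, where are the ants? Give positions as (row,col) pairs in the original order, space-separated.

Step 1: ant0:(0,3)->W->(0,2) | ant1:(0,0)->S->(1,0)
  grid max=3 at (0,2)
Step 2: ant0:(0,2)->E->(0,3) | ant1:(1,0)->N->(0,0)
  grid max=2 at (0,2)
Step 3: ant0:(0,3)->W->(0,2) | ant1:(0,0)->S->(1,0)
  grid max=3 at (0,2)
Step 4: ant0:(0,2)->E->(0,3) | ant1:(1,0)->N->(0,0)
  grid max=2 at (0,2)
Step 5: ant0:(0,3)->W->(0,2) | ant1:(0,0)->S->(1,0)
  grid max=3 at (0,2)
Step 6: ant0:(0,2)->E->(0,3) | ant1:(1,0)->N->(0,0)
  grid max=2 at (0,2)

(0,3) (0,0)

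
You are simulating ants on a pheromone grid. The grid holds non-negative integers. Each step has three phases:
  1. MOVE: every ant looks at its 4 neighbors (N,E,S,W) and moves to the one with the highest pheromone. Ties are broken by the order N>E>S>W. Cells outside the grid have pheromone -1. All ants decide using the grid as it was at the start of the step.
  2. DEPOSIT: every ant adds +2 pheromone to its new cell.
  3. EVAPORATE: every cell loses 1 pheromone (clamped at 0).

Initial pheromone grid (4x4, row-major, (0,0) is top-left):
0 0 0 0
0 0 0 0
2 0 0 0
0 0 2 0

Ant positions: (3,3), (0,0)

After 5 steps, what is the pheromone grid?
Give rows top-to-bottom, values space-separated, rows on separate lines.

After step 1: ants at (3,2),(0,1)
  0 1 0 0
  0 0 0 0
  1 0 0 0
  0 0 3 0
After step 2: ants at (2,2),(0,2)
  0 0 1 0
  0 0 0 0
  0 0 1 0
  0 0 2 0
After step 3: ants at (3,2),(0,3)
  0 0 0 1
  0 0 0 0
  0 0 0 0
  0 0 3 0
After step 4: ants at (2,2),(1,3)
  0 0 0 0
  0 0 0 1
  0 0 1 0
  0 0 2 0
After step 5: ants at (3,2),(0,3)
  0 0 0 1
  0 0 0 0
  0 0 0 0
  0 0 3 0

0 0 0 1
0 0 0 0
0 0 0 0
0 0 3 0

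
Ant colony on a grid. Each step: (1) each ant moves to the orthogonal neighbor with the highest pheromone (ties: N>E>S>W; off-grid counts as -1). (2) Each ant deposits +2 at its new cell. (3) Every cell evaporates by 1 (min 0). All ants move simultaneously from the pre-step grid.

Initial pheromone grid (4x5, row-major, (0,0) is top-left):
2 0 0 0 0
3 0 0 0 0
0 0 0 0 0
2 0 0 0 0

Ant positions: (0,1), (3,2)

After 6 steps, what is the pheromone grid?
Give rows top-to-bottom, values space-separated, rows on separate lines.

After step 1: ants at (0,0),(2,2)
  3 0 0 0 0
  2 0 0 0 0
  0 0 1 0 0
  1 0 0 0 0
After step 2: ants at (1,0),(1,2)
  2 0 0 0 0
  3 0 1 0 0
  0 0 0 0 0
  0 0 0 0 0
After step 3: ants at (0,0),(0,2)
  3 0 1 0 0
  2 0 0 0 0
  0 0 0 0 0
  0 0 0 0 0
After step 4: ants at (1,0),(0,3)
  2 0 0 1 0
  3 0 0 0 0
  0 0 0 0 0
  0 0 0 0 0
After step 5: ants at (0,0),(0,4)
  3 0 0 0 1
  2 0 0 0 0
  0 0 0 0 0
  0 0 0 0 0
After step 6: ants at (1,0),(1,4)
  2 0 0 0 0
  3 0 0 0 1
  0 0 0 0 0
  0 0 0 0 0

2 0 0 0 0
3 0 0 0 1
0 0 0 0 0
0 0 0 0 0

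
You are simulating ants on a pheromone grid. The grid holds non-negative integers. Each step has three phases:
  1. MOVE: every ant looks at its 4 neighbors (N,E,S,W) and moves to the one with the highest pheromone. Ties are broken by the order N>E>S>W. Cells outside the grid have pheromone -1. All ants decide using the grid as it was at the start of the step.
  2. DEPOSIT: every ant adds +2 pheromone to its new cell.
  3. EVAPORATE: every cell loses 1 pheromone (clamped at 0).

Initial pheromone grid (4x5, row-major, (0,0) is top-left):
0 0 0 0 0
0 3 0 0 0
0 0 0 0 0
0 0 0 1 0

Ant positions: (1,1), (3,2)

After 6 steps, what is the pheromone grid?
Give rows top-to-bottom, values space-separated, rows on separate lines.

After step 1: ants at (0,1),(3,3)
  0 1 0 0 0
  0 2 0 0 0
  0 0 0 0 0
  0 0 0 2 0
After step 2: ants at (1,1),(2,3)
  0 0 0 0 0
  0 3 0 0 0
  0 0 0 1 0
  0 0 0 1 0
After step 3: ants at (0,1),(3,3)
  0 1 0 0 0
  0 2 0 0 0
  0 0 0 0 0
  0 0 0 2 0
After step 4: ants at (1,1),(2,3)
  0 0 0 0 0
  0 3 0 0 0
  0 0 0 1 0
  0 0 0 1 0
After step 5: ants at (0,1),(3,3)
  0 1 0 0 0
  0 2 0 0 0
  0 0 0 0 0
  0 0 0 2 0
After step 6: ants at (1,1),(2,3)
  0 0 0 0 0
  0 3 0 0 0
  0 0 0 1 0
  0 0 0 1 0

0 0 0 0 0
0 3 0 0 0
0 0 0 1 0
0 0 0 1 0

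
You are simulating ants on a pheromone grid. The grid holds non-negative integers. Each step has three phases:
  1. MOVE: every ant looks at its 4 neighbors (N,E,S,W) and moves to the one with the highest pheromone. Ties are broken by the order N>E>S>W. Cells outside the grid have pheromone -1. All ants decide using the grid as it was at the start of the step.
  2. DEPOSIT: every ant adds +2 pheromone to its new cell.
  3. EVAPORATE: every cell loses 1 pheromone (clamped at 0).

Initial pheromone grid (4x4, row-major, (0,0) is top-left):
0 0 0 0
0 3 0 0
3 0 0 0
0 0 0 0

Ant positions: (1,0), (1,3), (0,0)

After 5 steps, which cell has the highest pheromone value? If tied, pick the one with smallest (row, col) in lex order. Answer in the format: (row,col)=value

Answer: (1,1)=8

Derivation:
Step 1: ant0:(1,0)->E->(1,1) | ant1:(1,3)->N->(0,3) | ant2:(0,0)->E->(0,1)
  grid max=4 at (1,1)
Step 2: ant0:(1,1)->N->(0,1) | ant1:(0,3)->S->(1,3) | ant2:(0,1)->S->(1,1)
  grid max=5 at (1,1)
Step 3: ant0:(0,1)->S->(1,1) | ant1:(1,3)->N->(0,3) | ant2:(1,1)->N->(0,1)
  grid max=6 at (1,1)
Step 4: ant0:(1,1)->N->(0,1) | ant1:(0,3)->S->(1,3) | ant2:(0,1)->S->(1,1)
  grid max=7 at (1,1)
Step 5: ant0:(0,1)->S->(1,1) | ant1:(1,3)->N->(0,3) | ant2:(1,1)->N->(0,1)
  grid max=8 at (1,1)
Final grid:
  0 5 0 1
  0 8 0 0
  0 0 0 0
  0 0 0 0
Max pheromone 8 at (1,1)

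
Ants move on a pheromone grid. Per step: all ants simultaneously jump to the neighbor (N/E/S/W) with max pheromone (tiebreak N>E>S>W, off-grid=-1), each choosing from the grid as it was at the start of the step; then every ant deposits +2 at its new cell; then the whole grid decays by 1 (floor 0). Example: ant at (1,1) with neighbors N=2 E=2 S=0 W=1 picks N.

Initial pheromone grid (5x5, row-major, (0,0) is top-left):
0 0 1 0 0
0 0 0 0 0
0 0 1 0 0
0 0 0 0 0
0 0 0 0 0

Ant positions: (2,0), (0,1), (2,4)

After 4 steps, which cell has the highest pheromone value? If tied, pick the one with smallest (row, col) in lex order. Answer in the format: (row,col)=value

Step 1: ant0:(2,0)->N->(1,0) | ant1:(0,1)->E->(0,2) | ant2:(2,4)->N->(1,4)
  grid max=2 at (0,2)
Step 2: ant0:(1,0)->N->(0,0) | ant1:(0,2)->E->(0,3) | ant2:(1,4)->N->(0,4)
  grid max=1 at (0,0)
Step 3: ant0:(0,0)->E->(0,1) | ant1:(0,3)->E->(0,4) | ant2:(0,4)->W->(0,3)
  grid max=2 at (0,3)
Step 4: ant0:(0,1)->E->(0,2) | ant1:(0,4)->W->(0,3) | ant2:(0,3)->E->(0,4)
  grid max=3 at (0,3)
Final grid:
  0 0 1 3 3
  0 0 0 0 0
  0 0 0 0 0
  0 0 0 0 0
  0 0 0 0 0
Max pheromone 3 at (0,3)

Answer: (0,3)=3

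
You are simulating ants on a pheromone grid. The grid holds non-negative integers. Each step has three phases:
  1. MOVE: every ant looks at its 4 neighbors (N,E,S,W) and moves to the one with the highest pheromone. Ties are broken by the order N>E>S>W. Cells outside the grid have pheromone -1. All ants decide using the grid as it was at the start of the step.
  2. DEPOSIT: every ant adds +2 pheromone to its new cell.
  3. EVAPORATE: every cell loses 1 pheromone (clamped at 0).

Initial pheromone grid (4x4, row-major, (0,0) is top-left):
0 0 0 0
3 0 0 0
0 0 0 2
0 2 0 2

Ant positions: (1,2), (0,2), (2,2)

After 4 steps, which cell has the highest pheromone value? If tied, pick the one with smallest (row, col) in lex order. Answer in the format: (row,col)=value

Step 1: ant0:(1,2)->N->(0,2) | ant1:(0,2)->E->(0,3) | ant2:(2,2)->E->(2,3)
  grid max=3 at (2,3)
Step 2: ant0:(0,2)->E->(0,3) | ant1:(0,3)->W->(0,2) | ant2:(2,3)->S->(3,3)
  grid max=2 at (0,2)
Step 3: ant0:(0,3)->W->(0,2) | ant1:(0,2)->E->(0,3) | ant2:(3,3)->N->(2,3)
  grid max=3 at (0,2)
Step 4: ant0:(0,2)->E->(0,3) | ant1:(0,3)->W->(0,2) | ant2:(2,3)->S->(3,3)
  grid max=4 at (0,2)
Final grid:
  0 0 4 4
  0 0 0 0
  0 0 0 2
  0 0 0 2
Max pheromone 4 at (0,2)

Answer: (0,2)=4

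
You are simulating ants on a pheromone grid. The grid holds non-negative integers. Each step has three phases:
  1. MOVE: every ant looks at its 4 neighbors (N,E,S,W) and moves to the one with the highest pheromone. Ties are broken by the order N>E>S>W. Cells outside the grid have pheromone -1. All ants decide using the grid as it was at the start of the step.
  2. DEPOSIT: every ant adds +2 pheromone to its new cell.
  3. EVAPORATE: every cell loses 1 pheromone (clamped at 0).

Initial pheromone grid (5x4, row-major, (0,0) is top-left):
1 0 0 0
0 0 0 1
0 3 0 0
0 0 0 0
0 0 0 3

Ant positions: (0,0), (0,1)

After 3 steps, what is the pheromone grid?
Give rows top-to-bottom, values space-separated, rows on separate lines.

After step 1: ants at (0,1),(0,0)
  2 1 0 0
  0 0 0 0
  0 2 0 0
  0 0 0 0
  0 0 0 2
After step 2: ants at (0,0),(0,1)
  3 2 0 0
  0 0 0 0
  0 1 0 0
  0 0 0 0
  0 0 0 1
After step 3: ants at (0,1),(0,0)
  4 3 0 0
  0 0 0 0
  0 0 0 0
  0 0 0 0
  0 0 0 0

4 3 0 0
0 0 0 0
0 0 0 0
0 0 0 0
0 0 0 0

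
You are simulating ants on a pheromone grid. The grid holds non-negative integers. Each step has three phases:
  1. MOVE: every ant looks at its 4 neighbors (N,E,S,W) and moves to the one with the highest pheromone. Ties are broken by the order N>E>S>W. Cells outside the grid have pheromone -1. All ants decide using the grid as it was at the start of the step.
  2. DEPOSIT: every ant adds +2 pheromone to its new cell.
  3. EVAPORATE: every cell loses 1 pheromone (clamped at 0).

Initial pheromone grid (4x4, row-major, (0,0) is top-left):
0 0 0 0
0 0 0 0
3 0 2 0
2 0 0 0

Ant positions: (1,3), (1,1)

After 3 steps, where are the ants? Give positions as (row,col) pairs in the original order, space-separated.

Step 1: ant0:(1,3)->N->(0,3) | ant1:(1,1)->N->(0,1)
  grid max=2 at (2,0)
Step 2: ant0:(0,3)->S->(1,3) | ant1:(0,1)->E->(0,2)
  grid max=1 at (0,2)
Step 3: ant0:(1,3)->N->(0,3) | ant1:(0,2)->E->(0,3)
  grid max=3 at (0,3)

(0,3) (0,3)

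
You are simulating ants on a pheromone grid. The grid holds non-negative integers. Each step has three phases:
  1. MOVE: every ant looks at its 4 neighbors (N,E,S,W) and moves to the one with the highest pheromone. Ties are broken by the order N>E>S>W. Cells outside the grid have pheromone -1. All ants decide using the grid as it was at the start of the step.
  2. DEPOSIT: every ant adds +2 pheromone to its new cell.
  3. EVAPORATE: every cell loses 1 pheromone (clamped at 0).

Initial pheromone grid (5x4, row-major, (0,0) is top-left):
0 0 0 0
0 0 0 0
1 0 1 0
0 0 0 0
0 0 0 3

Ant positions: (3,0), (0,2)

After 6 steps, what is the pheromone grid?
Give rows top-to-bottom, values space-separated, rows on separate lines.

After step 1: ants at (2,0),(0,3)
  0 0 0 1
  0 0 0 0
  2 0 0 0
  0 0 0 0
  0 0 0 2
After step 2: ants at (1,0),(1,3)
  0 0 0 0
  1 0 0 1
  1 0 0 0
  0 0 0 0
  0 0 0 1
After step 3: ants at (2,0),(0,3)
  0 0 0 1
  0 0 0 0
  2 0 0 0
  0 0 0 0
  0 0 0 0
After step 4: ants at (1,0),(1,3)
  0 0 0 0
  1 0 0 1
  1 0 0 0
  0 0 0 0
  0 0 0 0
After step 5: ants at (2,0),(0,3)
  0 0 0 1
  0 0 0 0
  2 0 0 0
  0 0 0 0
  0 0 0 0
After step 6: ants at (1,0),(1,3)
  0 0 0 0
  1 0 0 1
  1 0 0 0
  0 0 0 0
  0 0 0 0

0 0 0 0
1 0 0 1
1 0 0 0
0 0 0 0
0 0 0 0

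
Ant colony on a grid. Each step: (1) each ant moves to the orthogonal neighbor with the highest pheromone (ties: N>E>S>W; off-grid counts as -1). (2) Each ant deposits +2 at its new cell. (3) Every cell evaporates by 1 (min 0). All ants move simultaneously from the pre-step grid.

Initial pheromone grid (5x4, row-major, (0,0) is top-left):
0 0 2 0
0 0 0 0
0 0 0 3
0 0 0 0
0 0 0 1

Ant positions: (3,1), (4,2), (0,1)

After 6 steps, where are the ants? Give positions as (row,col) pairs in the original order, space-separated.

Step 1: ant0:(3,1)->N->(2,1) | ant1:(4,2)->E->(4,3) | ant2:(0,1)->E->(0,2)
  grid max=3 at (0,2)
Step 2: ant0:(2,1)->N->(1,1) | ant1:(4,3)->N->(3,3) | ant2:(0,2)->E->(0,3)
  grid max=2 at (0,2)
Step 3: ant0:(1,1)->N->(0,1) | ant1:(3,3)->N->(2,3) | ant2:(0,3)->W->(0,2)
  grid max=3 at (0,2)
Step 4: ant0:(0,1)->E->(0,2) | ant1:(2,3)->N->(1,3) | ant2:(0,2)->W->(0,1)
  grid max=4 at (0,2)
Step 5: ant0:(0,2)->W->(0,1) | ant1:(1,3)->S->(2,3) | ant2:(0,1)->E->(0,2)
  grid max=5 at (0,2)
Step 6: ant0:(0,1)->E->(0,2) | ant1:(2,3)->N->(1,3) | ant2:(0,2)->W->(0,1)
  grid max=6 at (0,2)

(0,2) (1,3) (0,1)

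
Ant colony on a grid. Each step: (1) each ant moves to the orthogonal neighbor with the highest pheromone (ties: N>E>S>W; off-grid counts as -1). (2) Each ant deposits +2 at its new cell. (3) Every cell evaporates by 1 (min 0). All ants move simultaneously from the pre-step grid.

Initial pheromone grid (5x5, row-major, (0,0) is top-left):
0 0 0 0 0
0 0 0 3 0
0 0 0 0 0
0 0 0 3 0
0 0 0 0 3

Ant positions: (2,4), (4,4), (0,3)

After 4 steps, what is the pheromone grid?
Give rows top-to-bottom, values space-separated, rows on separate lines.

After step 1: ants at (1,4),(3,4),(1,3)
  0 0 0 0 0
  0 0 0 4 1
  0 0 0 0 0
  0 0 0 2 1
  0 0 0 0 2
After step 2: ants at (1,3),(4,4),(1,4)
  0 0 0 0 0
  0 0 0 5 2
  0 0 0 0 0
  0 0 0 1 0
  0 0 0 0 3
After step 3: ants at (1,4),(3,4),(1,3)
  0 0 0 0 0
  0 0 0 6 3
  0 0 0 0 0
  0 0 0 0 1
  0 0 0 0 2
After step 4: ants at (1,3),(4,4),(1,4)
  0 0 0 0 0
  0 0 0 7 4
  0 0 0 0 0
  0 0 0 0 0
  0 0 0 0 3

0 0 0 0 0
0 0 0 7 4
0 0 0 0 0
0 0 0 0 0
0 0 0 0 3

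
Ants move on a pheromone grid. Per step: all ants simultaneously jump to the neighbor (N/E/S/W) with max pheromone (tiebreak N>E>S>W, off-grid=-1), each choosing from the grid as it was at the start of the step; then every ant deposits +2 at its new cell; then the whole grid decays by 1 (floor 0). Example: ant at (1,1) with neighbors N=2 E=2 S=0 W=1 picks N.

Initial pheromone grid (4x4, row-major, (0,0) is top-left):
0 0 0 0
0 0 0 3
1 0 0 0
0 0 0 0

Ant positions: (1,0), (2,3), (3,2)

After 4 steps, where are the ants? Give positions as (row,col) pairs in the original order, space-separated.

Step 1: ant0:(1,0)->S->(2,0) | ant1:(2,3)->N->(1,3) | ant2:(3,2)->N->(2,2)
  grid max=4 at (1,3)
Step 2: ant0:(2,0)->N->(1,0) | ant1:(1,3)->N->(0,3) | ant2:(2,2)->N->(1,2)
  grid max=3 at (1,3)
Step 3: ant0:(1,0)->S->(2,0) | ant1:(0,3)->S->(1,3) | ant2:(1,2)->E->(1,3)
  grid max=6 at (1,3)
Step 4: ant0:(2,0)->N->(1,0) | ant1:(1,3)->N->(0,3) | ant2:(1,3)->N->(0,3)
  grid max=5 at (1,3)

(1,0) (0,3) (0,3)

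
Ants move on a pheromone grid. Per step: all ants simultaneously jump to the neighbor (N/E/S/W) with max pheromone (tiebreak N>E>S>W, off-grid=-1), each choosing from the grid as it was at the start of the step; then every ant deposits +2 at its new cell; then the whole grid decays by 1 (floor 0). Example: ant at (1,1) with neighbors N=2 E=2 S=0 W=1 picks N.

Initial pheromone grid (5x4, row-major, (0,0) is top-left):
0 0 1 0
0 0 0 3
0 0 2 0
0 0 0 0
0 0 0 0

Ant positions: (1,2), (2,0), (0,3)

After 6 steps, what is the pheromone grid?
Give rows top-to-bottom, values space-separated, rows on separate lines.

After step 1: ants at (1,3),(1,0),(1,3)
  0 0 0 0
  1 0 0 6
  0 0 1 0
  0 0 0 0
  0 0 0 0
After step 2: ants at (0,3),(0,0),(0,3)
  1 0 0 3
  0 0 0 5
  0 0 0 0
  0 0 0 0
  0 0 0 0
After step 3: ants at (1,3),(0,1),(1,3)
  0 1 0 2
  0 0 0 8
  0 0 0 0
  0 0 0 0
  0 0 0 0
After step 4: ants at (0,3),(0,2),(0,3)
  0 0 1 5
  0 0 0 7
  0 0 0 0
  0 0 0 0
  0 0 0 0
After step 5: ants at (1,3),(0,3),(1,3)
  0 0 0 6
  0 0 0 10
  0 0 0 0
  0 0 0 0
  0 0 0 0
After step 6: ants at (0,3),(1,3),(0,3)
  0 0 0 9
  0 0 0 11
  0 0 0 0
  0 0 0 0
  0 0 0 0

0 0 0 9
0 0 0 11
0 0 0 0
0 0 0 0
0 0 0 0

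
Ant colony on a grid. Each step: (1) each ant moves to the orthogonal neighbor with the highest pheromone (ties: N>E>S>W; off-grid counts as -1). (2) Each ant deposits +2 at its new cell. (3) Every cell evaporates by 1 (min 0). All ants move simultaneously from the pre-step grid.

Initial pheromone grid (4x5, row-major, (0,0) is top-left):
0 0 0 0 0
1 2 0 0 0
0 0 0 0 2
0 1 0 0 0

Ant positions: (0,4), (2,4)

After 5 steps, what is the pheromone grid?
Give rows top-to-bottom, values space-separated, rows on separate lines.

After step 1: ants at (1,4),(1,4)
  0 0 0 0 0
  0 1 0 0 3
  0 0 0 0 1
  0 0 0 0 0
After step 2: ants at (2,4),(2,4)
  0 0 0 0 0
  0 0 0 0 2
  0 0 0 0 4
  0 0 0 0 0
After step 3: ants at (1,4),(1,4)
  0 0 0 0 0
  0 0 0 0 5
  0 0 0 0 3
  0 0 0 0 0
After step 4: ants at (2,4),(2,4)
  0 0 0 0 0
  0 0 0 0 4
  0 0 0 0 6
  0 0 0 0 0
After step 5: ants at (1,4),(1,4)
  0 0 0 0 0
  0 0 0 0 7
  0 0 0 0 5
  0 0 0 0 0

0 0 0 0 0
0 0 0 0 7
0 0 0 0 5
0 0 0 0 0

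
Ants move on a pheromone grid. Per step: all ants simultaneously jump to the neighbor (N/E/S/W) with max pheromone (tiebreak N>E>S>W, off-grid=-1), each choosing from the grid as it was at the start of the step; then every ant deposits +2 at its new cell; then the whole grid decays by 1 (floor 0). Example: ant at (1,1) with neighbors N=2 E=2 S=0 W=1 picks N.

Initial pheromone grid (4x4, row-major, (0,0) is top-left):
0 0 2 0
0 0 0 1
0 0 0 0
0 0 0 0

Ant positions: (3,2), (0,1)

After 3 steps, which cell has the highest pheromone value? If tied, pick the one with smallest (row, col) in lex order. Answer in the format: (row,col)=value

Answer: (0,2)=5

Derivation:
Step 1: ant0:(3,2)->N->(2,2) | ant1:(0,1)->E->(0,2)
  grid max=3 at (0,2)
Step 2: ant0:(2,2)->N->(1,2) | ant1:(0,2)->E->(0,3)
  grid max=2 at (0,2)
Step 3: ant0:(1,2)->N->(0,2) | ant1:(0,3)->W->(0,2)
  grid max=5 at (0,2)
Final grid:
  0 0 5 0
  0 0 0 0
  0 0 0 0
  0 0 0 0
Max pheromone 5 at (0,2)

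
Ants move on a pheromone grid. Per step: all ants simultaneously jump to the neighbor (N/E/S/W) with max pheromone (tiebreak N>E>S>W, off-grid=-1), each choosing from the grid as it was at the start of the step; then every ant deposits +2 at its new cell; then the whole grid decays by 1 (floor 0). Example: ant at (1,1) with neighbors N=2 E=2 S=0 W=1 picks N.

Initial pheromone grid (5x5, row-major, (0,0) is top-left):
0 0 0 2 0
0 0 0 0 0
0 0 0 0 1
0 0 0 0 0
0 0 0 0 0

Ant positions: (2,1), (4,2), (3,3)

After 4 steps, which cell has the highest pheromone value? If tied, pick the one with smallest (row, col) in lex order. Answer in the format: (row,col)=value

Answer: (0,2)=4

Derivation:
Step 1: ant0:(2,1)->N->(1,1) | ant1:(4,2)->N->(3,2) | ant2:(3,3)->N->(2,3)
  grid max=1 at (0,3)
Step 2: ant0:(1,1)->N->(0,1) | ant1:(3,2)->N->(2,2) | ant2:(2,3)->N->(1,3)
  grid max=1 at (0,1)
Step 3: ant0:(0,1)->E->(0,2) | ant1:(2,2)->N->(1,2) | ant2:(1,3)->N->(0,3)
  grid max=1 at (0,2)
Step 4: ant0:(0,2)->E->(0,3) | ant1:(1,2)->N->(0,2) | ant2:(0,3)->W->(0,2)
  grid max=4 at (0,2)
Final grid:
  0 0 4 2 0
  0 0 0 0 0
  0 0 0 0 0
  0 0 0 0 0
  0 0 0 0 0
Max pheromone 4 at (0,2)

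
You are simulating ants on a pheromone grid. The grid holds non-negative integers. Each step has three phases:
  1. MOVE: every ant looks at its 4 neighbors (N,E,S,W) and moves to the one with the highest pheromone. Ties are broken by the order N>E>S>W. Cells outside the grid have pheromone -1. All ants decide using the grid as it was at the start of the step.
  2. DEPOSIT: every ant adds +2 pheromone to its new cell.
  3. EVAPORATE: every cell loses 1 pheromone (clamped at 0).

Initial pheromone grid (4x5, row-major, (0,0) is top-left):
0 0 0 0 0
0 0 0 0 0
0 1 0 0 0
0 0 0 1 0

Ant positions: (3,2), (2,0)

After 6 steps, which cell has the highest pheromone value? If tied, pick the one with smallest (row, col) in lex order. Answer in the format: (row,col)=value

Step 1: ant0:(3,2)->E->(3,3) | ant1:(2,0)->E->(2,1)
  grid max=2 at (2,1)
Step 2: ant0:(3,3)->N->(2,3) | ant1:(2,1)->N->(1,1)
  grid max=1 at (1,1)
Step 3: ant0:(2,3)->S->(3,3) | ant1:(1,1)->S->(2,1)
  grid max=2 at (2,1)
Step 4: ant0:(3,3)->N->(2,3) | ant1:(2,1)->N->(1,1)
  grid max=1 at (1,1)
Step 5: ant0:(2,3)->S->(3,3) | ant1:(1,1)->S->(2,1)
  grid max=2 at (2,1)
Step 6: ant0:(3,3)->N->(2,3) | ant1:(2,1)->N->(1,1)
  grid max=1 at (1,1)
Final grid:
  0 0 0 0 0
  0 1 0 0 0
  0 1 0 1 0
  0 0 0 1 0
Max pheromone 1 at (1,1)

Answer: (1,1)=1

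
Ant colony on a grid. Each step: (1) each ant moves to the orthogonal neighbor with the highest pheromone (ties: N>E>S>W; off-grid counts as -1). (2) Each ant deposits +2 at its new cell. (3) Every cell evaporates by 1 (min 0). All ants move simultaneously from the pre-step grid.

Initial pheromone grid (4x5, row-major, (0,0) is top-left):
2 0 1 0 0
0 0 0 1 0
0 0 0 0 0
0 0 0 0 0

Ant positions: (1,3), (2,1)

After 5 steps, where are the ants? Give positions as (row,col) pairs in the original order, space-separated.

Step 1: ant0:(1,3)->N->(0,3) | ant1:(2,1)->N->(1,1)
  grid max=1 at (0,0)
Step 2: ant0:(0,3)->E->(0,4) | ant1:(1,1)->N->(0,1)
  grid max=1 at (0,1)
Step 3: ant0:(0,4)->S->(1,4) | ant1:(0,1)->E->(0,2)
  grid max=1 at (0,2)
Step 4: ant0:(1,4)->N->(0,4) | ant1:(0,2)->E->(0,3)
  grid max=1 at (0,3)
Step 5: ant0:(0,4)->W->(0,3) | ant1:(0,3)->E->(0,4)
  grid max=2 at (0,3)

(0,3) (0,4)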